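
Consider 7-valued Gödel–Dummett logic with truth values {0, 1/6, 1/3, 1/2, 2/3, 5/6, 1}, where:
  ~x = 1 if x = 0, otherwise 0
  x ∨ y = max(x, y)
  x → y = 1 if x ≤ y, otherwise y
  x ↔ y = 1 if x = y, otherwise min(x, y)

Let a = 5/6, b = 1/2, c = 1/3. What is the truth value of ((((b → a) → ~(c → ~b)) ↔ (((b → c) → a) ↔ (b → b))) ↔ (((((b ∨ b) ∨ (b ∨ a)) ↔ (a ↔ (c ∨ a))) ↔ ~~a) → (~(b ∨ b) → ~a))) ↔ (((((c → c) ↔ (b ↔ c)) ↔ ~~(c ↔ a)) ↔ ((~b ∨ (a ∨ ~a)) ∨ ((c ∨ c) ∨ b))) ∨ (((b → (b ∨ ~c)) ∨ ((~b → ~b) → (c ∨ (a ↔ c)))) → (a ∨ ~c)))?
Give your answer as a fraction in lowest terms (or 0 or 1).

5/6

b → a = 1/2 → 5/6 = 1
~b = ~1/2 = 0
c → ~b = 1/3 → 0 = 0
~(c → ~b) = ~0 = 1
(b → a) → ~(c → ~b) = 1 → 1 = 1
b → c = 1/2 → 1/3 = 1/3
(b → c) → a = 1/3 → 5/6 = 1
b → b = 1/2 → 1/2 = 1
((b → c) → a) ↔ (b → b) = 1 ↔ 1 = 1
((b → a) → ~(c → ~b)) ↔ (((b → c) → a) ↔ (b → b)) = 1 ↔ 1 = 1
b ∨ b = 1/2 ∨ 1/2 = 1/2
b ∨ a = 1/2 ∨ 5/6 = 5/6
(b ∨ b) ∨ (b ∨ a) = 1/2 ∨ 5/6 = 5/6
c ∨ a = 1/3 ∨ 5/6 = 5/6
a ↔ (c ∨ a) = 5/6 ↔ 5/6 = 1
((b ∨ b) ∨ (b ∨ a)) ↔ (a ↔ (c ∨ a)) = 5/6 ↔ 1 = 5/6
~a = ~5/6 = 0
~~a = ~0 = 1
(((b ∨ b) ∨ (b ∨ a)) ↔ (a ↔ (c ∨ a))) ↔ ~~a = 5/6 ↔ 1 = 5/6
b ∨ b = 1/2 ∨ 1/2 = 1/2
~(b ∨ b) = ~1/2 = 0
~a = ~5/6 = 0
~(b ∨ b) → ~a = 0 → 0 = 1
((((b ∨ b) ∨ (b ∨ a)) ↔ (a ↔ (c ∨ a))) ↔ ~~a) → (~(b ∨ b) → ~a) = 5/6 → 1 = 1
(((b → a) → ~(c → ~b)) ↔ (((b → c) → a) ↔ (b → b))) ↔ (((((b ∨ b) ∨ (b ∨ a)) ↔ (a ↔ (c ∨ a))) ↔ ~~a) → (~(b ∨ b) → ~a)) = 1 ↔ 1 = 1
c → c = 1/3 → 1/3 = 1
b ↔ c = 1/2 ↔ 1/3 = 1/3
(c → c) ↔ (b ↔ c) = 1 ↔ 1/3 = 1/3
c ↔ a = 1/3 ↔ 5/6 = 1/3
~(c ↔ a) = ~1/3 = 0
~~(c ↔ a) = ~0 = 1
((c → c) ↔ (b ↔ c)) ↔ ~~(c ↔ a) = 1/3 ↔ 1 = 1/3
~b = ~1/2 = 0
~a = ~5/6 = 0
a ∨ ~a = 5/6 ∨ 0 = 5/6
~b ∨ (a ∨ ~a) = 0 ∨ 5/6 = 5/6
c ∨ c = 1/3 ∨ 1/3 = 1/3
(c ∨ c) ∨ b = 1/3 ∨ 1/2 = 1/2
(~b ∨ (a ∨ ~a)) ∨ ((c ∨ c) ∨ b) = 5/6 ∨ 1/2 = 5/6
(((c → c) ↔ (b ↔ c)) ↔ ~~(c ↔ a)) ↔ ((~b ∨ (a ∨ ~a)) ∨ ((c ∨ c) ∨ b)) = 1/3 ↔ 5/6 = 1/3
~c = ~1/3 = 0
b ∨ ~c = 1/2 ∨ 0 = 1/2
b → (b ∨ ~c) = 1/2 → 1/2 = 1
~b = ~1/2 = 0
~b = ~1/2 = 0
~b → ~b = 0 → 0 = 1
a ↔ c = 5/6 ↔ 1/3 = 1/3
c ∨ (a ↔ c) = 1/3 ∨ 1/3 = 1/3
(~b → ~b) → (c ∨ (a ↔ c)) = 1 → 1/3 = 1/3
(b → (b ∨ ~c)) ∨ ((~b → ~b) → (c ∨ (a ↔ c))) = 1 ∨ 1/3 = 1
~c = ~1/3 = 0
a ∨ ~c = 5/6 ∨ 0 = 5/6
((b → (b ∨ ~c)) ∨ ((~b → ~b) → (c ∨ (a ↔ c)))) → (a ∨ ~c) = 1 → 5/6 = 5/6
((((c → c) ↔ (b ↔ c)) ↔ ~~(c ↔ a)) ↔ ((~b ∨ (a ∨ ~a)) ∨ ((c ∨ c) ∨ b))) ∨ (((b → (b ∨ ~c)) ∨ ((~b → ~b) → (c ∨ (a ↔ c)))) → (a ∨ ~c)) = 1/3 ∨ 5/6 = 5/6
((((b → a) → ~(c → ~b)) ↔ (((b → c) → a) ↔ (b → b))) ↔ (((((b ∨ b) ∨ (b ∨ a)) ↔ (a ↔ (c ∨ a))) ↔ ~~a) → (~(b ∨ b) → ~a))) ↔ (((((c → c) ↔ (b ↔ c)) ↔ ~~(c ↔ a)) ↔ ((~b ∨ (a ∨ ~a)) ∨ ((c ∨ c) ∨ b))) ∨ (((b → (b ∨ ~c)) ∨ ((~b → ~b) → (c ∨ (a ↔ c)))) → (a ∨ ~c))) = 1 ↔ 5/6 = 5/6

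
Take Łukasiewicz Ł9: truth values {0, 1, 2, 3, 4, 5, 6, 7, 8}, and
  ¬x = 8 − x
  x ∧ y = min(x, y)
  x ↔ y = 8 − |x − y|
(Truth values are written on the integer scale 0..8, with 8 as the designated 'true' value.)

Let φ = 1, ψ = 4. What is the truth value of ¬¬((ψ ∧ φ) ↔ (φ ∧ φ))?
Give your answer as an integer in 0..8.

ψ ∧ φ = 4 ∧ 1 = 1
φ ∧ φ = 1 ∧ 1 = 1
(ψ ∧ φ) ↔ (φ ∧ φ) = 1 ↔ 1 = 8
¬((ψ ∧ φ) ↔ (φ ∧ φ)) = ¬8 = 0
¬¬((ψ ∧ φ) ↔ (φ ∧ φ)) = ¬0 = 8

8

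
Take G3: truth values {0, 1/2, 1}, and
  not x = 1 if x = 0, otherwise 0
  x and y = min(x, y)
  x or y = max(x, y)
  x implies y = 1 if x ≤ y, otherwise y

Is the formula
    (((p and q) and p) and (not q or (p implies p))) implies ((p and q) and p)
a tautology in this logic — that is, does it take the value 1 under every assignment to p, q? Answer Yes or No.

p = 0, q = 0 ↦ 1
p = 0, q = 1/2 ↦ 1
p = 0, q = 1 ↦ 1
p = 1/2, q = 0 ↦ 1
p = 1/2, q = 1/2 ↦ 1
p = 1/2, q = 1 ↦ 1
p = 1, q = 0 ↦ 1
p = 1, q = 1/2 ↦ 1
p = 1, q = 1 ↦ 1
Every assignment gives a value ≥ 1.

Yes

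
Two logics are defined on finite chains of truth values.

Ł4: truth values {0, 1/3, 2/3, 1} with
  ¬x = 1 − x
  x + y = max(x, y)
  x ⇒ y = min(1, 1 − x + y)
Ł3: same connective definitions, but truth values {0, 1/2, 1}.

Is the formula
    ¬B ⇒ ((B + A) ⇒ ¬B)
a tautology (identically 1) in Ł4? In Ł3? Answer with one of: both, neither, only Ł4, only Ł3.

both

In Ł4: every assignment gives 1 — tautology.
In Ł3: every assignment gives 1 — tautology.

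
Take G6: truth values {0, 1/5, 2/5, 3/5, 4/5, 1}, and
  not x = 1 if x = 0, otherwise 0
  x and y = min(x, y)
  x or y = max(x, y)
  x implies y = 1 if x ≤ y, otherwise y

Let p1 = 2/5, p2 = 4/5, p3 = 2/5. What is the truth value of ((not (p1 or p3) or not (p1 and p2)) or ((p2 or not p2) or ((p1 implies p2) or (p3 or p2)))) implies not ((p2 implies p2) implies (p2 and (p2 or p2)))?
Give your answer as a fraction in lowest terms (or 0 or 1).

p1 or p3 = 2/5 or 2/5 = 2/5
not (p1 or p3) = not 2/5 = 0
p1 and p2 = 2/5 and 4/5 = 2/5
not (p1 and p2) = not 2/5 = 0
not (p1 or p3) or not (p1 and p2) = 0 or 0 = 0
not p2 = not 4/5 = 0
p2 or not p2 = 4/5 or 0 = 4/5
p1 implies p2 = 2/5 implies 4/5 = 1
p3 or p2 = 2/5 or 4/5 = 4/5
(p1 implies p2) or (p3 or p2) = 1 or 4/5 = 1
(p2 or not p2) or ((p1 implies p2) or (p3 or p2)) = 4/5 or 1 = 1
(not (p1 or p3) or not (p1 and p2)) or ((p2 or not p2) or ((p1 implies p2) or (p3 or p2))) = 0 or 1 = 1
p2 implies p2 = 4/5 implies 4/5 = 1
p2 or p2 = 4/5 or 4/5 = 4/5
p2 and (p2 or p2) = 4/5 and 4/5 = 4/5
(p2 implies p2) implies (p2 and (p2 or p2)) = 1 implies 4/5 = 4/5
not ((p2 implies p2) implies (p2 and (p2 or p2))) = not 4/5 = 0
((not (p1 or p3) or not (p1 and p2)) or ((p2 or not p2) or ((p1 implies p2) or (p3 or p2)))) implies not ((p2 implies p2) implies (p2 and (p2 or p2))) = 1 implies 0 = 0

0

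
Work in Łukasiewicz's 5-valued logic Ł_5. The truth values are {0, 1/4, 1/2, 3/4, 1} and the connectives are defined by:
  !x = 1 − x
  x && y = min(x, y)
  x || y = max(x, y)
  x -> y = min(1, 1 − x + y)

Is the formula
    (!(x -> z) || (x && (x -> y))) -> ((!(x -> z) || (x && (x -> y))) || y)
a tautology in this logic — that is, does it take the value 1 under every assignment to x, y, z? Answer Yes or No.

Yes

At x = 1, y = 1/2, z = 1/4, for instance:
x -> z = 1 -> 1/4 = 1/4
!(x -> z) = !1/4 = 3/4
x -> y = 1 -> 1/2 = 1/2
x && (x -> y) = 1 && 1/2 = 1/2
!(x -> z) || (x && (x -> y)) = 3/4 || 1/2 = 3/4
(!(x -> z) || (x && (x -> y))) || y = 3/4 || 1/2 = 3/4
(!(x -> z) || (x && (x -> y))) -> ((!(x -> z) || (x && (x -> y))) || y) = 3/4 -> 3/4 = 1
and checking the remaining 124 assignments likewise gives ≥ 1 in every case.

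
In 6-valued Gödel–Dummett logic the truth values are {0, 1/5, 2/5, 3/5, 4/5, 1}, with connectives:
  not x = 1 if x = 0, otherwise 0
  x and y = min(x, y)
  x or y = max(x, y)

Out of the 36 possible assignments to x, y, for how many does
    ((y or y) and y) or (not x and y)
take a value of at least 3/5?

18

value 1: 6 assignments (counts)
value 4/5: 6 assignments (counts)
value 3/5: 6 assignments (counts)
value 2/5: 6 assignments
value 1/5: 6 assignments
value 0: 6 assignments
So 18 of the 36 assignments meet the threshold.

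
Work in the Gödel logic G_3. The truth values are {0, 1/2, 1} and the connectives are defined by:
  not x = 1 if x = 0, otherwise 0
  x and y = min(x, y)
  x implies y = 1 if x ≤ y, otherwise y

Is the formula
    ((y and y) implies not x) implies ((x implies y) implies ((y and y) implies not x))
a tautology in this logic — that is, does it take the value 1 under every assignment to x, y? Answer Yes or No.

x = 0, y = 0 ↦ 1
x = 0, y = 1/2 ↦ 1
x = 0, y = 1 ↦ 1
x = 1/2, y = 0 ↦ 1
x = 1/2, y = 1/2 ↦ 1
x = 1/2, y = 1 ↦ 1
x = 1, y = 0 ↦ 1
x = 1, y = 1/2 ↦ 1
x = 1, y = 1 ↦ 1
Every assignment gives a value ≥ 1.

Yes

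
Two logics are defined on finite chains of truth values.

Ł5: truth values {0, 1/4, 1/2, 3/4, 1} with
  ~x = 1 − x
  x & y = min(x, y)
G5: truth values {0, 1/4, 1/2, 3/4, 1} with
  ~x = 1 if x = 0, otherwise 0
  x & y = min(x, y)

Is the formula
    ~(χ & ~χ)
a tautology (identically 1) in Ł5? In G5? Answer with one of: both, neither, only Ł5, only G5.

In Ł5: at χ = 1/4 the value is 3/4 — not a tautology.
In G5: every assignment gives 1 — tautology.

only G5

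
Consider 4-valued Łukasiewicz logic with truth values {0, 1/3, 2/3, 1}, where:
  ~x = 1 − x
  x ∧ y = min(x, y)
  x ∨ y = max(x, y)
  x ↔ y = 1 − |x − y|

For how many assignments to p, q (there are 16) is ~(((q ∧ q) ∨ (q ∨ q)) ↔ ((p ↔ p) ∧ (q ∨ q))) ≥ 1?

p = 0, q = 0 ↦ 0  <
p = 0, q = 1/3 ↦ 0  <
p = 0, q = 2/3 ↦ 0  <
p = 0, q = 1 ↦ 0  <
p = 1/3, q = 0 ↦ 0  <
p = 1/3, q = 1/3 ↦ 0  <
p = 1/3, q = 2/3 ↦ 0  <
p = 1/3, q = 1 ↦ 0  <
p = 2/3, q = 0 ↦ 0  <
p = 2/3, q = 1/3 ↦ 0  <
p = 2/3, q = 2/3 ↦ 0  <
p = 2/3, q = 1 ↦ 0  <
p = 1, q = 0 ↦ 0  <
p = 1, q = 1/3 ↦ 0  <
p = 1, q = 2/3 ↦ 0  <
p = 1, q = 1 ↦ 0  <
So 0 of the 16 assignments meet the threshold.

0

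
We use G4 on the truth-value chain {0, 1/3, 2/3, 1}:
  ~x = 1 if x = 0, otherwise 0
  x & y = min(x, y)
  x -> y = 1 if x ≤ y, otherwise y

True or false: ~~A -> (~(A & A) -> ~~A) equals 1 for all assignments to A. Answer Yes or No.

Yes

A = 0 ↦ 1
A = 1/3 ↦ 1
A = 2/3 ↦ 1
A = 1 ↦ 1
Every assignment gives a value ≥ 1.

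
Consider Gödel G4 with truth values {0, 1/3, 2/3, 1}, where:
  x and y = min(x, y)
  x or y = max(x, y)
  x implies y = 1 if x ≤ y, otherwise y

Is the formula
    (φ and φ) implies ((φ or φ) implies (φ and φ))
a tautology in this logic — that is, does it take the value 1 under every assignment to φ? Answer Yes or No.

φ = 0 ↦ 1
φ = 1/3 ↦ 1
φ = 2/3 ↦ 1
φ = 1 ↦ 1
Every assignment gives a value ≥ 1.

Yes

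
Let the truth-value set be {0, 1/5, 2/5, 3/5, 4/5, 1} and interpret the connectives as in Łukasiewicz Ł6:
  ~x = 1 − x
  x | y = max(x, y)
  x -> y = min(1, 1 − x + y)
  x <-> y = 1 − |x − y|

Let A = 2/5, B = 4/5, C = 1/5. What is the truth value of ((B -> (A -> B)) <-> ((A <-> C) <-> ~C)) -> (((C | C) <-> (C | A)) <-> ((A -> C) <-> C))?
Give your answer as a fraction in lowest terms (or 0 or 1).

A -> B = 2/5 -> 4/5 = 1
B -> (A -> B) = 4/5 -> 1 = 1
A <-> C = 2/5 <-> 1/5 = 4/5
~C = ~1/5 = 4/5
(A <-> C) <-> ~C = 4/5 <-> 4/5 = 1
(B -> (A -> B)) <-> ((A <-> C) <-> ~C) = 1 <-> 1 = 1
C | C = 1/5 | 1/5 = 1/5
C | A = 1/5 | 2/5 = 2/5
(C | C) <-> (C | A) = 1/5 <-> 2/5 = 4/5
A -> C = 2/5 -> 1/5 = 4/5
(A -> C) <-> C = 4/5 <-> 1/5 = 2/5
((C | C) <-> (C | A)) <-> ((A -> C) <-> C) = 4/5 <-> 2/5 = 3/5
((B -> (A -> B)) <-> ((A <-> C) <-> ~C)) -> (((C | C) <-> (C | A)) <-> ((A -> C) <-> C)) = 1 -> 3/5 = 3/5

3/5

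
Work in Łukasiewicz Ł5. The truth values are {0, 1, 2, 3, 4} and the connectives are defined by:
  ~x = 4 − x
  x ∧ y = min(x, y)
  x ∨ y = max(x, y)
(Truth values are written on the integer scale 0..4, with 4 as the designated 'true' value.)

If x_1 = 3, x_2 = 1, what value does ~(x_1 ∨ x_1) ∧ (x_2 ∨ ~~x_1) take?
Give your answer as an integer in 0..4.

1

x_1 ∨ x_1 = 3 ∨ 3 = 3
~(x_1 ∨ x_1) = ~3 = 1
~x_1 = ~3 = 1
~~x_1 = ~1 = 3
x_2 ∨ ~~x_1 = 1 ∨ 3 = 3
~(x_1 ∨ x_1) ∧ (x_2 ∨ ~~x_1) = 1 ∧ 3 = 1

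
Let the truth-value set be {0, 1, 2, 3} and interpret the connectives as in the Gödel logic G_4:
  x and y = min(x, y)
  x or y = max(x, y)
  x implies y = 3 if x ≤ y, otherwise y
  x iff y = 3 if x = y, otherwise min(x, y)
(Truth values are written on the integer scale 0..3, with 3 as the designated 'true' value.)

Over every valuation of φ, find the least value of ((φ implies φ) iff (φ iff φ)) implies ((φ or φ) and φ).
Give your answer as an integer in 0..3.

0

Take φ = 0:
φ implies φ = 0 implies 0 = 3
φ iff φ = 0 iff 0 = 3
(φ implies φ) iff (φ iff φ) = 3 iff 3 = 3
φ or φ = 0 or 0 = 0
(φ or φ) and φ = 0 and 0 = 0
((φ implies φ) iff (φ iff φ)) implies ((φ or φ) and φ) = 3 implies 0 = 0
No assignment yields a value below 0, so this is the minimum.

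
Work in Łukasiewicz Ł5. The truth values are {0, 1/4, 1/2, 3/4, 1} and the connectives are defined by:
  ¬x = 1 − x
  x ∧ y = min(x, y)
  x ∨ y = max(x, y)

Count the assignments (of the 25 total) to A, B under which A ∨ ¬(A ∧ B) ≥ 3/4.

22

value 1: 13 assignments (counts)
value 3/4: 9 assignments (counts)
value 1/2: 3 assignments
So 22 of the 25 assignments meet the threshold.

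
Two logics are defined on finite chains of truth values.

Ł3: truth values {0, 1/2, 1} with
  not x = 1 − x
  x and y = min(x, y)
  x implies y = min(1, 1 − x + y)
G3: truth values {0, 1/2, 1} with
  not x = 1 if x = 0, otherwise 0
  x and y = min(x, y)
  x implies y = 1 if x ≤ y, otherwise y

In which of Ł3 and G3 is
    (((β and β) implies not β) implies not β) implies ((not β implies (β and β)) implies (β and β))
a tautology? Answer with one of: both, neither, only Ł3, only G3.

only Ł3

In Ł3: every assignment gives 1 — tautology.
In G3: at β = 1/2 the value is 1/2 — not a tautology.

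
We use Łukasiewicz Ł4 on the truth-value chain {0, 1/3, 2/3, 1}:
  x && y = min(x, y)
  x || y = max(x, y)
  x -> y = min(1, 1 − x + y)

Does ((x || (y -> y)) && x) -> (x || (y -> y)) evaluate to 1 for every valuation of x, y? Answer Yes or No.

Yes

x = 0, y = 0 ↦ 1
x = 0, y = 1/3 ↦ 1
x = 0, y = 2/3 ↦ 1
x = 0, y = 1 ↦ 1
x = 1/3, y = 0 ↦ 1
x = 1/3, y = 1/3 ↦ 1
x = 1/3, y = 2/3 ↦ 1
x = 1/3, y = 1 ↦ 1
x = 2/3, y = 0 ↦ 1
x = 2/3, y = 1/3 ↦ 1
x = 2/3, y = 2/3 ↦ 1
x = 2/3, y = 1 ↦ 1
x = 1, y = 0 ↦ 1
x = 1, y = 1/3 ↦ 1
x = 1, y = 2/3 ↦ 1
x = 1, y = 1 ↦ 1
Every assignment gives a value ≥ 1.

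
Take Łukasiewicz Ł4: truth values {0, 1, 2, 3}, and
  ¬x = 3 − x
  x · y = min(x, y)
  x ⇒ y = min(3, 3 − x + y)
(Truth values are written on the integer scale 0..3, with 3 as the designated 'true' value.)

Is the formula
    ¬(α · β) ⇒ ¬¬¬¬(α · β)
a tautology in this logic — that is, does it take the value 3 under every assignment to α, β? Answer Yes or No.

No

Counterexample: take α = 0, β = 0.
α · β = 0 · 0 = 0
¬(α · β) = ¬0 = 3
α · β = 0 · 0 = 0
¬(α · β) = ¬0 = 3
¬¬(α · β) = ¬3 = 0
¬¬¬(α · β) = ¬0 = 3
¬¬¬¬(α · β) = ¬3 = 0
¬(α · β) ⇒ ¬¬¬¬(α · β) = 3 ⇒ 0 = 0
This gives 0 ≠ 3.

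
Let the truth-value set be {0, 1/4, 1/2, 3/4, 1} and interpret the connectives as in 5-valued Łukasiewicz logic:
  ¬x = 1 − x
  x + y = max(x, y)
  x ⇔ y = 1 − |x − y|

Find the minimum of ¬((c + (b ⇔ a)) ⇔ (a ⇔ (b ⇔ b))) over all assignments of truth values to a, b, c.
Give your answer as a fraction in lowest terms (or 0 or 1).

Take a = 0, b = 1, c = 0:
b ⇔ a = 1 ⇔ 0 = 0
c + (b ⇔ a) = 0 + 0 = 0
b ⇔ b = 1 ⇔ 1 = 1
a ⇔ (b ⇔ b) = 0 ⇔ 1 = 0
(c + (b ⇔ a)) ⇔ (a ⇔ (b ⇔ b)) = 0 ⇔ 0 = 1
¬((c + (b ⇔ a)) ⇔ (a ⇔ (b ⇔ b))) = ¬1 = 0
No assignment yields a value below 0, so this is the minimum.

0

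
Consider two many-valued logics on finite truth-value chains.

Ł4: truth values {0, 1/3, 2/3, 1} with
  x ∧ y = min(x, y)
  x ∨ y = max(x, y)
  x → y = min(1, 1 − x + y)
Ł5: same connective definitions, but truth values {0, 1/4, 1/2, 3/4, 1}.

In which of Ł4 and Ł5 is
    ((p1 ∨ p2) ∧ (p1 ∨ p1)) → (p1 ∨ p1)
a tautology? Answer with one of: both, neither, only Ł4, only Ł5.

both

In Ł4: every assignment gives 1 — tautology.
In Ł5: every assignment gives 1 — tautology.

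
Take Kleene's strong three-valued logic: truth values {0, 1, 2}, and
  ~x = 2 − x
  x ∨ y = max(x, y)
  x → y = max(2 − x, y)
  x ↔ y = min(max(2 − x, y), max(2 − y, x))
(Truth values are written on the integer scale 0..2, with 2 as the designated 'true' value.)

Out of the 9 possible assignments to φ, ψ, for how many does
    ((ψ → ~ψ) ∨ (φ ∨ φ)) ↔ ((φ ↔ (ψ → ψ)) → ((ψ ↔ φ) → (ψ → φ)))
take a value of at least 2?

5

φ = 0, ψ = 0 ↦ 2  ≥
φ = 0, ψ = 1 ↦ 1  <
φ = 0, ψ = 2 ↦ 0  <
φ = 1, ψ = 0 ↦ 2  ≥
φ = 1, ψ = 1 ↦ 1  <
φ = 1, ψ = 2 ↦ 1  <
φ = 2, ψ = 0 ↦ 2  ≥
φ = 2, ψ = 1 ↦ 2  ≥
φ = 2, ψ = 2 ↦ 2  ≥
So 5 of the 9 assignments meet the threshold.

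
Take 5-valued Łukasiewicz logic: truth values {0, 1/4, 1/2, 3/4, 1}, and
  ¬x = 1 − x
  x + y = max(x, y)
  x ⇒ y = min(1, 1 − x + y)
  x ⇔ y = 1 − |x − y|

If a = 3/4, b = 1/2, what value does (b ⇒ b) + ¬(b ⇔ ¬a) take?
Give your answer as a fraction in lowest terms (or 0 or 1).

1

b ⇒ b = 1/2 ⇒ 1/2 = 1
¬a = ¬3/4 = 1/4
b ⇔ ¬a = 1/2 ⇔ 1/4 = 3/4
¬(b ⇔ ¬a) = ¬3/4 = 1/4
(b ⇒ b) + ¬(b ⇔ ¬a) = 1 + 1/4 = 1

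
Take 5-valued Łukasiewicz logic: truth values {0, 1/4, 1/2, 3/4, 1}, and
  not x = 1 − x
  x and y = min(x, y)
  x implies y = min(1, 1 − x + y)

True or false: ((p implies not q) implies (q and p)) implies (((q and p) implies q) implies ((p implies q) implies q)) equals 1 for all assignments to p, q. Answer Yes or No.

Counterexample: take p = 3/4, q = 3/4.
not q = not 3/4 = 1/4
p implies not q = 3/4 implies 1/4 = 1/2
q and p = 3/4 and 3/4 = 3/4
(p implies not q) implies (q and p) = 1/2 implies 3/4 = 1
q and p = 3/4 and 3/4 = 3/4
(q and p) implies q = 3/4 implies 3/4 = 1
p implies q = 3/4 implies 3/4 = 1
(p implies q) implies q = 1 implies 3/4 = 3/4
((q and p) implies q) implies ((p implies q) implies q) = 1 implies 3/4 = 3/4
((p implies not q) implies (q and p)) implies (((q and p) implies q) implies ((p implies q) implies q)) = 1 implies 3/4 = 3/4
This gives 3/4 ≠ 1.

No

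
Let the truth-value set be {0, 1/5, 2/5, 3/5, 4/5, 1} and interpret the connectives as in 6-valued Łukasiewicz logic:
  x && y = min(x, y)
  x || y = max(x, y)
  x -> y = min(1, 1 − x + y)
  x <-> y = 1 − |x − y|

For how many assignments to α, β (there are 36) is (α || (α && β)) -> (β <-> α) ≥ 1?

27

value 1: 27 assignments (counts)
value 4/5: 3 assignments
value 3/5: 2 assignments
value 2/5: 2 assignments
value 1/5: 1 assignment
value 0: 1 assignment
So 27 of the 36 assignments meet the threshold.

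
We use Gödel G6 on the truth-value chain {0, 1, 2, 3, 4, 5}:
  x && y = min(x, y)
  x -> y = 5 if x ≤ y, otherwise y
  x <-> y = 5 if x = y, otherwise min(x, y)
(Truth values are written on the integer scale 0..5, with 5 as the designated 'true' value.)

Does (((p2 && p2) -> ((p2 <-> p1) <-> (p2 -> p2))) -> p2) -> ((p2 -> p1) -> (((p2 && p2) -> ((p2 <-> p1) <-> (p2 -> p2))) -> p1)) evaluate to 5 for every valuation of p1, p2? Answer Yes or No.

Yes

At p1 = 4, p2 = 5, for instance:
p2 && p2 = 5 && 5 = 5
p2 <-> p1 = 5 <-> 4 = 4
p2 -> p2 = 5 -> 5 = 5
(p2 <-> p1) <-> (p2 -> p2) = 4 <-> 5 = 4
(p2 && p2) -> ((p2 <-> p1) <-> (p2 -> p2)) = 5 -> 4 = 4
((p2 && p2) -> ((p2 <-> p1) <-> (p2 -> p2))) -> p2 = 4 -> 5 = 5
p2 -> p1 = 5 -> 4 = 4
((p2 && p2) -> ((p2 <-> p1) <-> (p2 -> p2))) -> p1 = 4 -> 4 = 5
(p2 -> p1) -> (((p2 && p2) -> ((p2 <-> p1) <-> (p2 -> p2))) -> p1) = 4 -> 5 = 5
(((p2 && p2) -> ((p2 <-> p1) <-> (p2 -> p2))) -> p2) -> ((p2 -> p1) -> (((p2 && p2) -> ((p2 <-> p1) <-> (p2 -> p2))) -> p1)) = 5 -> 5 = 5
and checking the remaining 35 assignments likewise gives ≥ 5 in every case.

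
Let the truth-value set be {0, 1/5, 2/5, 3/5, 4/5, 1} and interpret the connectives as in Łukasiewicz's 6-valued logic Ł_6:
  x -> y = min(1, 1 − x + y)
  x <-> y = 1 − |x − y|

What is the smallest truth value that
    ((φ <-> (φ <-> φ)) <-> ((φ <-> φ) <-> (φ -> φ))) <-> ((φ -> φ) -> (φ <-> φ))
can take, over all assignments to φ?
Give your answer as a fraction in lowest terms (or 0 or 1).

Take φ = 0:
φ <-> φ = 0 <-> 0 = 1
φ <-> (φ <-> φ) = 0 <-> 1 = 0
φ <-> φ = 0 <-> 0 = 1
φ -> φ = 0 -> 0 = 1
(φ <-> φ) <-> (φ -> φ) = 1 <-> 1 = 1
(φ <-> (φ <-> φ)) <-> ((φ <-> φ) <-> (φ -> φ)) = 0 <-> 1 = 0
φ -> φ = 0 -> 0 = 1
φ <-> φ = 0 <-> 0 = 1
(φ -> φ) -> (φ <-> φ) = 1 -> 1 = 1
((φ <-> (φ <-> φ)) <-> ((φ <-> φ) <-> (φ -> φ))) <-> ((φ -> φ) -> (φ <-> φ)) = 0 <-> 1 = 0
No assignment yields a value below 0, so this is the minimum.

0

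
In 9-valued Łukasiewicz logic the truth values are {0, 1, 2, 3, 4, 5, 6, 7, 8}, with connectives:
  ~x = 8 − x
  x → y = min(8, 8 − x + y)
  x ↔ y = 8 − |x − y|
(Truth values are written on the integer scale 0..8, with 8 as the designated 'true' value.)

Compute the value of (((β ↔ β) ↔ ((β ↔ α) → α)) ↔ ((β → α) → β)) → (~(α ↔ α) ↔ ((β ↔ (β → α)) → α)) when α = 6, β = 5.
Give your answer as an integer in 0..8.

β ↔ β = 5 ↔ 5 = 8
β ↔ α = 5 ↔ 6 = 7
(β ↔ α) → α = 7 → 6 = 7
(β ↔ β) ↔ ((β ↔ α) → α) = 8 ↔ 7 = 7
β → α = 5 → 6 = 8
(β → α) → β = 8 → 5 = 5
((β ↔ β) ↔ ((β ↔ α) → α)) ↔ ((β → α) → β) = 7 ↔ 5 = 6
α ↔ α = 6 ↔ 6 = 8
~(α ↔ α) = ~8 = 0
β → α = 5 → 6 = 8
β ↔ (β → α) = 5 ↔ 8 = 5
(β ↔ (β → α)) → α = 5 → 6 = 8
~(α ↔ α) ↔ ((β ↔ (β → α)) → α) = 0 ↔ 8 = 0
(((β ↔ β) ↔ ((β ↔ α) → α)) ↔ ((β → α) → β)) → (~(α ↔ α) ↔ ((β ↔ (β → α)) → α)) = 6 → 0 = 2

2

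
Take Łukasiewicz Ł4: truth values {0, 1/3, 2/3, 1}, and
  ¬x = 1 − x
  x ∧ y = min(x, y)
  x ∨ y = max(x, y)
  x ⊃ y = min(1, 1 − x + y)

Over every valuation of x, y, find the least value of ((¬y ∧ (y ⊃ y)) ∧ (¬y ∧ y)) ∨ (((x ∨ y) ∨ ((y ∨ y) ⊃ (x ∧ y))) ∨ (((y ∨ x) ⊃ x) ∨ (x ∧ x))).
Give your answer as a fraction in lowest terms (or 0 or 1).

2/3

Take x = 0, y = 1/3:
¬y = ¬1/3 = 2/3
y ⊃ y = 1/3 ⊃ 1/3 = 1
¬y ∧ (y ⊃ y) = 2/3 ∧ 1 = 2/3
¬y = ¬1/3 = 2/3
¬y ∧ y = 2/3 ∧ 1/3 = 1/3
(¬y ∧ (y ⊃ y)) ∧ (¬y ∧ y) = 2/3 ∧ 1/3 = 1/3
x ∨ y = 0 ∨ 1/3 = 1/3
y ∨ y = 1/3 ∨ 1/3 = 1/3
x ∧ y = 0 ∧ 1/3 = 0
(y ∨ y) ⊃ (x ∧ y) = 1/3 ⊃ 0 = 2/3
(x ∨ y) ∨ ((y ∨ y) ⊃ (x ∧ y)) = 1/3 ∨ 2/3 = 2/3
y ∨ x = 1/3 ∨ 0 = 1/3
(y ∨ x) ⊃ x = 1/3 ⊃ 0 = 2/3
x ∧ x = 0 ∧ 0 = 0
((y ∨ x) ⊃ x) ∨ (x ∧ x) = 2/3 ∨ 0 = 2/3
((x ∨ y) ∨ ((y ∨ y) ⊃ (x ∧ y))) ∨ (((y ∨ x) ⊃ x) ∨ (x ∧ x)) = 2/3 ∨ 2/3 = 2/3
((¬y ∧ (y ⊃ y)) ∧ (¬y ∧ y)) ∨ (((x ∨ y) ∨ ((y ∨ y) ⊃ (x ∧ y))) ∨ (((y ∨ x) ⊃ x) ∨ (x ∧ x))) = 1/3 ∨ 2/3 = 2/3
No assignment yields a value below 2/3, so this is the minimum.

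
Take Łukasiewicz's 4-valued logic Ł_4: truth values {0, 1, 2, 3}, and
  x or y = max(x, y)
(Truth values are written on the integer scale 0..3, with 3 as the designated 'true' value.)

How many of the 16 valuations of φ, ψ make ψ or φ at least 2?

φ = 0, ψ = 0 ↦ 0  <
φ = 0, ψ = 1 ↦ 1  <
φ = 0, ψ = 2 ↦ 2  ≥
φ = 0, ψ = 3 ↦ 3  ≥
φ = 1, ψ = 0 ↦ 1  <
φ = 1, ψ = 1 ↦ 1  <
φ = 1, ψ = 2 ↦ 2  ≥
φ = 1, ψ = 3 ↦ 3  ≥
φ = 2, ψ = 0 ↦ 2  ≥
φ = 2, ψ = 1 ↦ 2  ≥
φ = 2, ψ = 2 ↦ 2  ≥
φ = 2, ψ = 3 ↦ 3  ≥
φ = 3, ψ = 0 ↦ 3  ≥
φ = 3, ψ = 1 ↦ 3  ≥
φ = 3, ψ = 2 ↦ 3  ≥
φ = 3, ψ = 3 ↦ 3  ≥
So 12 of the 16 assignments meet the threshold.

12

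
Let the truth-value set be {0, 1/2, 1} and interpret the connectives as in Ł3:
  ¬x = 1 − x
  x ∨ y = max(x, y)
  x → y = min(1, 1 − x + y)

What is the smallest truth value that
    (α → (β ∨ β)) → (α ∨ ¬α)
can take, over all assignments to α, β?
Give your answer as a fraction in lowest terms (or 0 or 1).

Take α = 1/2, β = 1/2:
β ∨ β = 1/2 ∨ 1/2 = 1/2
α → (β ∨ β) = 1/2 → 1/2 = 1
¬α = ¬1/2 = 1/2
α ∨ ¬α = 1/2 ∨ 1/2 = 1/2
(α → (β ∨ β)) → (α ∨ ¬α) = 1 → 1/2 = 1/2
No assignment yields a value below 1/2, so this is the minimum.

1/2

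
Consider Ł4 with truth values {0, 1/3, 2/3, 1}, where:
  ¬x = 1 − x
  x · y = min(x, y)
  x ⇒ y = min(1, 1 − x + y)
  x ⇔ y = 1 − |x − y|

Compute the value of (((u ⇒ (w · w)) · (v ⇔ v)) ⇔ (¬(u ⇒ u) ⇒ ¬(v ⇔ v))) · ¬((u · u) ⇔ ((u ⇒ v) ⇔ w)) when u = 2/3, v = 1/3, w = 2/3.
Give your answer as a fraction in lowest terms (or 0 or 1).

w · w = 2/3 · 2/3 = 2/3
u ⇒ (w · w) = 2/3 ⇒ 2/3 = 1
v ⇔ v = 1/3 ⇔ 1/3 = 1
(u ⇒ (w · w)) · (v ⇔ v) = 1 · 1 = 1
u ⇒ u = 2/3 ⇒ 2/3 = 1
¬(u ⇒ u) = ¬1 = 0
v ⇔ v = 1/3 ⇔ 1/3 = 1
¬(v ⇔ v) = ¬1 = 0
¬(u ⇒ u) ⇒ ¬(v ⇔ v) = 0 ⇒ 0 = 1
((u ⇒ (w · w)) · (v ⇔ v)) ⇔ (¬(u ⇒ u) ⇒ ¬(v ⇔ v)) = 1 ⇔ 1 = 1
u · u = 2/3 · 2/3 = 2/3
u ⇒ v = 2/3 ⇒ 1/3 = 2/3
(u ⇒ v) ⇔ w = 2/3 ⇔ 2/3 = 1
(u · u) ⇔ ((u ⇒ v) ⇔ w) = 2/3 ⇔ 1 = 2/3
¬((u · u) ⇔ ((u ⇒ v) ⇔ w)) = ¬2/3 = 1/3
(((u ⇒ (w · w)) · (v ⇔ v)) ⇔ (¬(u ⇒ u) ⇒ ¬(v ⇔ v))) · ¬((u · u) ⇔ ((u ⇒ v) ⇔ w)) = 1 · 1/3 = 1/3

1/3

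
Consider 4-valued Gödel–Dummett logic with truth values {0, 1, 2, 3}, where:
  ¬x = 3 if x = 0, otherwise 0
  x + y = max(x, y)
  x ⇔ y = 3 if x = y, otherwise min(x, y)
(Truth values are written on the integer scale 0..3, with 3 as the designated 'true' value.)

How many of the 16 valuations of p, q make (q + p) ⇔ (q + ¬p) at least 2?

p = 0, q = 0 ↦ 0  <
p = 0, q = 1 ↦ 1  <
p = 0, q = 2 ↦ 2  ≥
p = 0, q = 3 ↦ 3  ≥
p = 1, q = 0 ↦ 0  <
p = 1, q = 1 ↦ 3  ≥
p = 1, q = 2 ↦ 3  ≥
p = 1, q = 3 ↦ 3  ≥
p = 2, q = 0 ↦ 0  <
p = 2, q = 1 ↦ 1  <
p = 2, q = 2 ↦ 3  ≥
p = 2, q = 3 ↦ 3  ≥
p = 3, q = 0 ↦ 0  <
p = 3, q = 1 ↦ 1  <
p = 3, q = 2 ↦ 2  ≥
p = 3, q = 3 ↦ 3  ≥
So 9 of the 16 assignments meet the threshold.

9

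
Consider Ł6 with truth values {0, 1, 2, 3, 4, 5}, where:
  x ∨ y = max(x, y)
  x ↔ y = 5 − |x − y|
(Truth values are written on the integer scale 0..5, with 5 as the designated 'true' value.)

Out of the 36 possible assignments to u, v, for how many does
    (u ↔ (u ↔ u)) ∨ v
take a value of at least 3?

27

value 5: 11 assignments (counts)
value 4: 9 assignments (counts)
value 3: 7 assignments (counts)
value 2: 5 assignments
value 1: 3 assignments
value 0: 1 assignment
So 27 of the 36 assignments meet the threshold.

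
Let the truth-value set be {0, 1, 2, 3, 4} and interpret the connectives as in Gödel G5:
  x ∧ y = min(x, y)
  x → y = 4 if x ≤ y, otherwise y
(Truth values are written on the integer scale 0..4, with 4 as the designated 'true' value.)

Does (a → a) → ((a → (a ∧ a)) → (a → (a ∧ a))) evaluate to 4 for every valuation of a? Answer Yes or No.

a = 0 ↦ 4
a = 1 ↦ 4
a = 2 ↦ 4
a = 3 ↦ 4
a = 4 ↦ 4
Every assignment gives a value ≥ 4.

Yes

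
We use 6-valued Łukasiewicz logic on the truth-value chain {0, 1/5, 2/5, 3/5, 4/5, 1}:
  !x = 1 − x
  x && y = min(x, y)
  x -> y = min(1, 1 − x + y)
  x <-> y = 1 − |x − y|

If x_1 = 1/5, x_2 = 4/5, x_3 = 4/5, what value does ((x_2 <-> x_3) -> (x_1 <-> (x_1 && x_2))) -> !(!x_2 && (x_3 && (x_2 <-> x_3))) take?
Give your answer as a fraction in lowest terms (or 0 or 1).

x_2 <-> x_3 = 4/5 <-> 4/5 = 1
x_1 && x_2 = 1/5 && 4/5 = 1/5
x_1 <-> (x_1 && x_2) = 1/5 <-> 1/5 = 1
(x_2 <-> x_3) -> (x_1 <-> (x_1 && x_2)) = 1 -> 1 = 1
!x_2 = !4/5 = 1/5
x_2 <-> x_3 = 4/5 <-> 4/5 = 1
x_3 && (x_2 <-> x_3) = 4/5 && 1 = 4/5
!x_2 && (x_3 && (x_2 <-> x_3)) = 1/5 && 4/5 = 1/5
!(!x_2 && (x_3 && (x_2 <-> x_3))) = !1/5 = 4/5
((x_2 <-> x_3) -> (x_1 <-> (x_1 && x_2))) -> !(!x_2 && (x_3 && (x_2 <-> x_3))) = 1 -> 4/5 = 4/5

4/5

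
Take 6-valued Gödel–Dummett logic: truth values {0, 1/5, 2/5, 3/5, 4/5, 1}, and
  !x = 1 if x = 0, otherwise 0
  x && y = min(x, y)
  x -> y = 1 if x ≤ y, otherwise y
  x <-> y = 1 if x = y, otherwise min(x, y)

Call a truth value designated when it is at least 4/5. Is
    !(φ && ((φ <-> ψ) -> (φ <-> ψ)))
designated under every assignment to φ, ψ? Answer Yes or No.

No

Counterexample: take φ = 1/5, ψ = 0.
φ <-> ψ = 1/5 <-> 0 = 0
φ <-> ψ = 1/5 <-> 0 = 0
(φ <-> ψ) -> (φ <-> ψ) = 0 -> 0 = 1
φ && ((φ <-> ψ) -> (φ <-> ψ)) = 1/5 && 1 = 1/5
!(φ && ((φ <-> ψ) -> (φ <-> ψ))) = !1/5 = 0
This gives 0, which is below 4/5.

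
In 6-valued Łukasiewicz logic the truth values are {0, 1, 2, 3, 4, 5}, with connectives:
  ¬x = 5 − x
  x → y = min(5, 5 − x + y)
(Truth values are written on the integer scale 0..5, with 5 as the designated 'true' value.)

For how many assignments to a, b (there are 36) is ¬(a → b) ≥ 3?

value 5: 1 assignment (counts)
value 4: 2 assignments (counts)
value 3: 3 assignments (counts)
value 2: 4 assignments
value 1: 5 assignments
value 0: 21 assignments
So 6 of the 36 assignments meet the threshold.

6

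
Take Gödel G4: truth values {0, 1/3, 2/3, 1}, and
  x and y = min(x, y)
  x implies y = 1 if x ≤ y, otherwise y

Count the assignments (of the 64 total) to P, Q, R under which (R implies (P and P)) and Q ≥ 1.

value 1: 10 assignments (counts)
value 2/3: 12 assignments
value 1/3: 17 assignments
value 0: 25 assignments
So 10 of the 64 assignments meet the threshold.

10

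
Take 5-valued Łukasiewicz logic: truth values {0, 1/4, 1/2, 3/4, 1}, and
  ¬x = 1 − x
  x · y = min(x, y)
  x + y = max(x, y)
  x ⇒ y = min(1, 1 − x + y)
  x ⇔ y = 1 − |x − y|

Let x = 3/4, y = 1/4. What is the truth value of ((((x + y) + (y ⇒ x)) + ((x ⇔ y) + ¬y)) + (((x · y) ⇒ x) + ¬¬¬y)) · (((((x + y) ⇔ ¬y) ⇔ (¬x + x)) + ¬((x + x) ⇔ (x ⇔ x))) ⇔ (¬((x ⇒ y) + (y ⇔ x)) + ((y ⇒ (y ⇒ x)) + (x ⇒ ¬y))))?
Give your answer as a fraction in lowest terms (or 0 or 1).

3/4

x + y = 3/4 + 1/4 = 3/4
y ⇒ x = 1/4 ⇒ 3/4 = 1
(x + y) + (y ⇒ x) = 3/4 + 1 = 1
x ⇔ y = 3/4 ⇔ 1/4 = 1/2
¬y = ¬1/4 = 3/4
(x ⇔ y) + ¬y = 1/2 + 3/4 = 3/4
((x + y) + (y ⇒ x)) + ((x ⇔ y) + ¬y) = 1 + 3/4 = 1
x · y = 3/4 · 1/4 = 1/4
(x · y) ⇒ x = 1/4 ⇒ 3/4 = 1
¬y = ¬1/4 = 3/4
¬¬y = ¬3/4 = 1/4
¬¬¬y = ¬1/4 = 3/4
((x · y) ⇒ x) + ¬¬¬y = 1 + 3/4 = 1
(((x + y) + (y ⇒ x)) + ((x ⇔ y) + ¬y)) + (((x · y) ⇒ x) + ¬¬¬y) = 1 + 1 = 1
x + y = 3/4 + 1/4 = 3/4
¬y = ¬1/4 = 3/4
(x + y) ⇔ ¬y = 3/4 ⇔ 3/4 = 1
¬x = ¬3/4 = 1/4
¬x + x = 1/4 + 3/4 = 3/4
((x + y) ⇔ ¬y) ⇔ (¬x + x) = 1 ⇔ 3/4 = 3/4
x + x = 3/4 + 3/4 = 3/4
x ⇔ x = 3/4 ⇔ 3/4 = 1
(x + x) ⇔ (x ⇔ x) = 3/4 ⇔ 1 = 3/4
¬((x + x) ⇔ (x ⇔ x)) = ¬3/4 = 1/4
(((x + y) ⇔ ¬y) ⇔ (¬x + x)) + ¬((x + x) ⇔ (x ⇔ x)) = 3/4 + 1/4 = 3/4
x ⇒ y = 3/4 ⇒ 1/4 = 1/2
y ⇔ x = 1/4 ⇔ 3/4 = 1/2
(x ⇒ y) + (y ⇔ x) = 1/2 + 1/2 = 1/2
¬((x ⇒ y) + (y ⇔ x)) = ¬1/2 = 1/2
y ⇒ x = 1/4 ⇒ 3/4 = 1
y ⇒ (y ⇒ x) = 1/4 ⇒ 1 = 1
¬y = ¬1/4 = 3/4
x ⇒ ¬y = 3/4 ⇒ 3/4 = 1
(y ⇒ (y ⇒ x)) + (x ⇒ ¬y) = 1 + 1 = 1
¬((x ⇒ y) + (y ⇔ x)) + ((y ⇒ (y ⇒ x)) + (x ⇒ ¬y)) = 1/2 + 1 = 1
((((x + y) ⇔ ¬y) ⇔ (¬x + x)) + ¬((x + x) ⇔ (x ⇔ x))) ⇔ (¬((x ⇒ y) + (y ⇔ x)) + ((y ⇒ (y ⇒ x)) + (x ⇒ ¬y))) = 3/4 ⇔ 1 = 3/4
((((x + y) + (y ⇒ x)) + ((x ⇔ y) + ¬y)) + (((x · y) ⇒ x) + ¬¬¬y)) · (((((x + y) ⇔ ¬y) ⇔ (¬x + x)) + ¬((x + x) ⇔ (x ⇔ x))) ⇔ (¬((x ⇒ y) + (y ⇔ x)) + ((y ⇒ (y ⇒ x)) + (x ⇒ ¬y)))) = 1 · 3/4 = 3/4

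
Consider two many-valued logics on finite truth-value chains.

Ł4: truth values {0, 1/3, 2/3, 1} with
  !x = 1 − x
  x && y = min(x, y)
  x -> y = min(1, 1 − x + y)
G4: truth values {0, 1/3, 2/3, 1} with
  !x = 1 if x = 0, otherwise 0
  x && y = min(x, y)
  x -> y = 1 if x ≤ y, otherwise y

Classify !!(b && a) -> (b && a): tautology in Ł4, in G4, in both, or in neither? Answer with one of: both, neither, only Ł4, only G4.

only Ł4

In Ł4: every assignment gives 1 — tautology.
In G4: at a = 1/3, b = 1/3 the value is 1/3 — not a tautology.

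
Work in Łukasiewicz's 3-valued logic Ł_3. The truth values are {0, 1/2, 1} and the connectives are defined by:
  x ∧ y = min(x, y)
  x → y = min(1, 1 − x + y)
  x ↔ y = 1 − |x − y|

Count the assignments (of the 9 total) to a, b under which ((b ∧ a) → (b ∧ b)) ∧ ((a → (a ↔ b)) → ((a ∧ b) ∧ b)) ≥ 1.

3

a = 0, b = 0 ↦ 0  <
a = 0, b = 1/2 ↦ 0  <
a = 0, b = 1 ↦ 0  <
a = 1/2, b = 0 ↦ 0  <
a = 1/2, b = 1/2 ↦ 1/2  <
a = 1/2, b = 1 ↦ 1/2  <
a = 1, b = 0 ↦ 1  ≥
a = 1, b = 1/2 ↦ 1  ≥
a = 1, b = 1 ↦ 1  ≥
So 3 of the 9 assignments meet the threshold.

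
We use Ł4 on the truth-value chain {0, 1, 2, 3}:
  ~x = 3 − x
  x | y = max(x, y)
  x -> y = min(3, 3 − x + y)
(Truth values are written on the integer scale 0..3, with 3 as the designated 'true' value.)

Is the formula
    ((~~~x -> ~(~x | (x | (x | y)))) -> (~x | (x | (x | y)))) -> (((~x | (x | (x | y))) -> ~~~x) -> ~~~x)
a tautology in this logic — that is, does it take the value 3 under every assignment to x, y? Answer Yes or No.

No

Counterexample: take x = 1, y = 0.
~x = ~1 = 2
~~x = ~2 = 1
~~~x = ~1 = 2
~x = ~1 = 2
x | y = 1 | 0 = 1
x | (x | y) = 1 | 1 = 1
~x | (x | (x | y)) = 2 | 1 = 2
~(~x | (x | (x | y))) = ~2 = 1
~~~x -> ~(~x | (x | (x | y))) = 2 -> 1 = 2
~x = ~1 = 2
x | y = 1 | 0 = 1
x | (x | y) = 1 | 1 = 1
~x | (x | (x | y)) = 2 | 1 = 2
(~~~x -> ~(~x | (x | (x | y)))) -> (~x | (x | (x | y))) = 2 -> 2 = 3
~x = ~1 = 2
x | y = 1 | 0 = 1
x | (x | y) = 1 | 1 = 1
~x | (x | (x | y)) = 2 | 1 = 2
~x = ~1 = 2
~~x = ~2 = 1
~~~x = ~1 = 2
(~x | (x | (x | y))) -> ~~~x = 2 -> 2 = 3
~x = ~1 = 2
~~x = ~2 = 1
~~~x = ~1 = 2
((~x | (x | (x | y))) -> ~~~x) -> ~~~x = 3 -> 2 = 2
((~~~x -> ~(~x | (x | (x | y)))) -> (~x | (x | (x | y)))) -> (((~x | (x | (x | y))) -> ~~~x) -> ~~~x) = 3 -> 2 = 2
This gives 2 ≠ 3.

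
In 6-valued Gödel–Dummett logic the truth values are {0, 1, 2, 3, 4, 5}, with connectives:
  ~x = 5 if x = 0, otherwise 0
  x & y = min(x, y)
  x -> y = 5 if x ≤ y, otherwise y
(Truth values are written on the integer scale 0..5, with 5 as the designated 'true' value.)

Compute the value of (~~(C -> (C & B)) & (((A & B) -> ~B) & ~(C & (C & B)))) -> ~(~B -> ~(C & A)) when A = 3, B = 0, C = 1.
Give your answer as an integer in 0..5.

C & B = 1 & 0 = 0
C -> (C & B) = 1 -> 0 = 0
~(C -> (C & B)) = ~0 = 5
~~(C -> (C & B)) = ~5 = 0
A & B = 3 & 0 = 0
~B = ~0 = 5
(A & B) -> ~B = 0 -> 5 = 5
C & B = 1 & 0 = 0
C & (C & B) = 1 & 0 = 0
~(C & (C & B)) = ~0 = 5
((A & B) -> ~B) & ~(C & (C & B)) = 5 & 5 = 5
~~(C -> (C & B)) & (((A & B) -> ~B) & ~(C & (C & B))) = 0 & 5 = 0
~B = ~0 = 5
C & A = 1 & 3 = 1
~(C & A) = ~1 = 0
~B -> ~(C & A) = 5 -> 0 = 0
~(~B -> ~(C & A)) = ~0 = 5
(~~(C -> (C & B)) & (((A & B) -> ~B) & ~(C & (C & B)))) -> ~(~B -> ~(C & A)) = 0 -> 5 = 5

5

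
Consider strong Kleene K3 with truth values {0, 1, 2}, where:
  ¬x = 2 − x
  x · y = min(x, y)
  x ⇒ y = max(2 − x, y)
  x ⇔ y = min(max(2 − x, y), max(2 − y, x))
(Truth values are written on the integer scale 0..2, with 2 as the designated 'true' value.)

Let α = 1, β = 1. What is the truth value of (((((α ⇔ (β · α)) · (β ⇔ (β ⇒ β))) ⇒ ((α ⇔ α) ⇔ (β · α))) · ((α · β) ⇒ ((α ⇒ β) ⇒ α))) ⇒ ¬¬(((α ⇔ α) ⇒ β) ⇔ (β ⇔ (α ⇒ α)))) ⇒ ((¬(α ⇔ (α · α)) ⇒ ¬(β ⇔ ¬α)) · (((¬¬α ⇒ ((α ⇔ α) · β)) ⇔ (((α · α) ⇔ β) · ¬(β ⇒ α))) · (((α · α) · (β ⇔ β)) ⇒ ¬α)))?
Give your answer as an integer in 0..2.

1

β · α = 1 · 1 = 1
α ⇔ (β · α) = 1 ⇔ 1 = 1
β ⇒ β = 1 ⇒ 1 = 1
β ⇔ (β ⇒ β) = 1 ⇔ 1 = 1
(α ⇔ (β · α)) · (β ⇔ (β ⇒ β)) = 1 · 1 = 1
α ⇔ α = 1 ⇔ 1 = 1
β · α = 1 · 1 = 1
(α ⇔ α) ⇔ (β · α) = 1 ⇔ 1 = 1
((α ⇔ (β · α)) · (β ⇔ (β ⇒ β))) ⇒ ((α ⇔ α) ⇔ (β · α)) = 1 ⇒ 1 = 1
α · β = 1 · 1 = 1
α ⇒ β = 1 ⇒ 1 = 1
(α ⇒ β) ⇒ α = 1 ⇒ 1 = 1
(α · β) ⇒ ((α ⇒ β) ⇒ α) = 1 ⇒ 1 = 1
(((α ⇔ (β · α)) · (β ⇔ (β ⇒ β))) ⇒ ((α ⇔ α) ⇔ (β · α))) · ((α · β) ⇒ ((α ⇒ β) ⇒ α)) = 1 · 1 = 1
α ⇔ α = 1 ⇔ 1 = 1
(α ⇔ α) ⇒ β = 1 ⇒ 1 = 1
α ⇒ α = 1 ⇒ 1 = 1
β ⇔ (α ⇒ α) = 1 ⇔ 1 = 1
((α ⇔ α) ⇒ β) ⇔ (β ⇔ (α ⇒ α)) = 1 ⇔ 1 = 1
¬(((α ⇔ α) ⇒ β) ⇔ (β ⇔ (α ⇒ α))) = ¬1 = 1
¬¬(((α ⇔ α) ⇒ β) ⇔ (β ⇔ (α ⇒ α))) = ¬1 = 1
((((α ⇔ (β · α)) · (β ⇔ (β ⇒ β))) ⇒ ((α ⇔ α) ⇔ (β · α))) · ((α · β) ⇒ ((α ⇒ β) ⇒ α))) ⇒ ¬¬(((α ⇔ α) ⇒ β) ⇔ (β ⇔ (α ⇒ α))) = 1 ⇒ 1 = 1
α · α = 1 · 1 = 1
α ⇔ (α · α) = 1 ⇔ 1 = 1
¬(α ⇔ (α · α)) = ¬1 = 1
¬α = ¬1 = 1
β ⇔ ¬α = 1 ⇔ 1 = 1
¬(β ⇔ ¬α) = ¬1 = 1
¬(α ⇔ (α · α)) ⇒ ¬(β ⇔ ¬α) = 1 ⇒ 1 = 1
¬α = ¬1 = 1
¬¬α = ¬1 = 1
α ⇔ α = 1 ⇔ 1 = 1
(α ⇔ α) · β = 1 · 1 = 1
¬¬α ⇒ ((α ⇔ α) · β) = 1 ⇒ 1 = 1
α · α = 1 · 1 = 1
(α · α) ⇔ β = 1 ⇔ 1 = 1
β ⇒ α = 1 ⇒ 1 = 1
¬(β ⇒ α) = ¬1 = 1
((α · α) ⇔ β) · ¬(β ⇒ α) = 1 · 1 = 1
(¬¬α ⇒ ((α ⇔ α) · β)) ⇔ (((α · α) ⇔ β) · ¬(β ⇒ α)) = 1 ⇔ 1 = 1
α · α = 1 · 1 = 1
β ⇔ β = 1 ⇔ 1 = 1
(α · α) · (β ⇔ β) = 1 · 1 = 1
¬α = ¬1 = 1
((α · α) · (β ⇔ β)) ⇒ ¬α = 1 ⇒ 1 = 1
((¬¬α ⇒ ((α ⇔ α) · β)) ⇔ (((α · α) ⇔ β) · ¬(β ⇒ α))) · (((α · α) · (β ⇔ β)) ⇒ ¬α) = 1 · 1 = 1
(¬(α ⇔ (α · α)) ⇒ ¬(β ⇔ ¬α)) · (((¬¬α ⇒ ((α ⇔ α) · β)) ⇔ (((α · α) ⇔ β) · ¬(β ⇒ α))) · (((α · α) · (β ⇔ β)) ⇒ ¬α)) = 1 · 1 = 1
(((((α ⇔ (β · α)) · (β ⇔ (β ⇒ β))) ⇒ ((α ⇔ α) ⇔ (β · α))) · ((α · β) ⇒ ((α ⇒ β) ⇒ α))) ⇒ ¬¬(((α ⇔ α) ⇒ β) ⇔ (β ⇔ (α ⇒ α)))) ⇒ ((¬(α ⇔ (α · α)) ⇒ ¬(β ⇔ ¬α)) · (((¬¬α ⇒ ((α ⇔ α) · β)) ⇔ (((α · α) ⇔ β) · ¬(β ⇒ α))) · (((α · α) · (β ⇔ β)) ⇒ ¬α))) = 1 ⇒ 1 = 1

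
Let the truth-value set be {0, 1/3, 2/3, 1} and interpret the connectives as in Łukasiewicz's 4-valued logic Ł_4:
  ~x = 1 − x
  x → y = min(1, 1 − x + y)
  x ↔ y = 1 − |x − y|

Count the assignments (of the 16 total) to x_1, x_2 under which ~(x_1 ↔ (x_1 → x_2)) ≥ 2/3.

9

x_1 = 0, x_2 = 0 ↦ 1  ≥
x_1 = 0, x_2 = 1/3 ↦ 1  ≥
x_1 = 0, x_2 = 2/3 ↦ 1  ≥
x_1 = 0, x_2 = 1 ↦ 1  ≥
x_1 = 1/3, x_2 = 0 ↦ 1/3  <
x_1 = 1/3, x_2 = 1/3 ↦ 2/3  ≥
x_1 = 1/3, x_2 = 2/3 ↦ 2/3  ≥
x_1 = 1/3, x_2 = 1 ↦ 2/3  ≥
x_1 = 2/3, x_2 = 0 ↦ 1/3  <
x_1 = 2/3, x_2 = 1/3 ↦ 0  <
x_1 = 2/3, x_2 = 2/3 ↦ 1/3  <
x_1 = 2/3, x_2 = 1 ↦ 1/3  <
x_1 = 1, x_2 = 0 ↦ 1  ≥
x_1 = 1, x_2 = 1/3 ↦ 2/3  ≥
x_1 = 1, x_2 = 2/3 ↦ 1/3  <
x_1 = 1, x_2 = 1 ↦ 0  <
So 9 of the 16 assignments meet the threshold.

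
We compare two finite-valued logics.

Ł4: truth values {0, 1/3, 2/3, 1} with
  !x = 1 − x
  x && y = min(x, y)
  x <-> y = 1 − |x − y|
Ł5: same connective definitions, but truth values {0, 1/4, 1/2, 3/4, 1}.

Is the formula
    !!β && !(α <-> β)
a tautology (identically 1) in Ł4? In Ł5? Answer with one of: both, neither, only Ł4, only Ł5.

In Ł4: at α = 0, β = 0 the value is 0 — not a tautology.
In Ł5: at α = 0, β = 0 the value is 0 — not a tautology.

neither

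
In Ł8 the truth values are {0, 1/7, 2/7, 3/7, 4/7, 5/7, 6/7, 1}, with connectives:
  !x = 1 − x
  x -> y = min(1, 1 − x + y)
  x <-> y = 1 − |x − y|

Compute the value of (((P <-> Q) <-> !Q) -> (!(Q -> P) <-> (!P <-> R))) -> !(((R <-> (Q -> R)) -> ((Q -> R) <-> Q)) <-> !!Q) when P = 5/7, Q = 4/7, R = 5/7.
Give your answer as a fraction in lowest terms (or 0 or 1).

P <-> Q = 5/7 <-> 4/7 = 6/7
!Q = !4/7 = 3/7
(P <-> Q) <-> !Q = 6/7 <-> 3/7 = 4/7
Q -> P = 4/7 -> 5/7 = 1
!(Q -> P) = !1 = 0
!P = !5/7 = 2/7
!P <-> R = 2/7 <-> 5/7 = 4/7
!(Q -> P) <-> (!P <-> R) = 0 <-> 4/7 = 3/7
((P <-> Q) <-> !Q) -> (!(Q -> P) <-> (!P <-> R)) = 4/7 -> 3/7 = 6/7
Q -> R = 4/7 -> 5/7 = 1
R <-> (Q -> R) = 5/7 <-> 1 = 5/7
Q -> R = 4/7 -> 5/7 = 1
(Q -> R) <-> Q = 1 <-> 4/7 = 4/7
(R <-> (Q -> R)) -> ((Q -> R) <-> Q) = 5/7 -> 4/7 = 6/7
!Q = !4/7 = 3/7
!!Q = !3/7 = 4/7
((R <-> (Q -> R)) -> ((Q -> R) <-> Q)) <-> !!Q = 6/7 <-> 4/7 = 5/7
!(((R <-> (Q -> R)) -> ((Q -> R) <-> Q)) <-> !!Q) = !5/7 = 2/7
(((P <-> Q) <-> !Q) -> (!(Q -> P) <-> (!P <-> R))) -> !(((R <-> (Q -> R)) -> ((Q -> R) <-> Q)) <-> !!Q) = 6/7 -> 2/7 = 3/7

3/7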